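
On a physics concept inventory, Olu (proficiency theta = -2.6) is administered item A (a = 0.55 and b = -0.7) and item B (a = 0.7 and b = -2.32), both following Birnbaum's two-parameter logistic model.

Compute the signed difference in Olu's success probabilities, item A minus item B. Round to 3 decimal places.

-0.191

P(theta) = 1 / (1 + exp(−a(theta − b)))
P_A = 0.2602
P_B = 0.4512
P_A − P_B = -0.1910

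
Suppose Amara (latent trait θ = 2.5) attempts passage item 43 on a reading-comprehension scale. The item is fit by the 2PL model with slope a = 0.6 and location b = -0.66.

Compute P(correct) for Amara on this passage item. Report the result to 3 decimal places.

P(θ) = 1 / (1 + exp(−a(θ − b)))
Exponent: 0.6 × (2.5 − (-0.66)) = 1.8960
1/(1 + e^{-1.8960}) = 0.8694

0.869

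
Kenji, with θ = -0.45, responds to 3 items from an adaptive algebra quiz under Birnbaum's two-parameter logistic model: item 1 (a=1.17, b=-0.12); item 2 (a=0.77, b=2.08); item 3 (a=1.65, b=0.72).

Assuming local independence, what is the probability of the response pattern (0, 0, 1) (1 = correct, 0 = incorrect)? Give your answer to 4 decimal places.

0.0660

P(θ) = 1 / (1 + exp(−a(θ − b)))
P_1 = 1/(1+e^{0.3861}) = 0.4047
P_2 = 1/(1+e^{1.9481}) = 0.1248
P_3 = 1/(1+e^{1.9305}) = 0.1267
L = (1−P_1) × (1−P_2) × P_3 = 0.5953 × 0.8752 × 0.1267 = 0.06602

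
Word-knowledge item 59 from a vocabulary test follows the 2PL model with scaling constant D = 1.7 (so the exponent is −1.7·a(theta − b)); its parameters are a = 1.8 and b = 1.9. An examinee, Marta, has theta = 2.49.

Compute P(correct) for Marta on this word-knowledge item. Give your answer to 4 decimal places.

0.8588

P(theta) = 1 / (1 + exp(−D·a(theta − b)))
Exponent: 1.7 × 1.8 × (2.49 − 1.9) = 1.8054
1/(1 + e^{-1.8054}) = 0.8588
P = 0.8588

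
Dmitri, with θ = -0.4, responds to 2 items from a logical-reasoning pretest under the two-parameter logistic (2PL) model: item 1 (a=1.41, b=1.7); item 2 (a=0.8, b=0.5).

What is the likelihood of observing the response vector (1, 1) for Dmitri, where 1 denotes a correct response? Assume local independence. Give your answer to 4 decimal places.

0.0161

P(θ) = 1 / (1 + exp(−a(θ − b)))
P_1 = 1/(1+e^{2.9610}) = 0.0492
P_2 = 1/(1+e^{0.7200}) = 0.3274
L = P_1 × P_2 = 0.0492 × 0.3274 = 0.01611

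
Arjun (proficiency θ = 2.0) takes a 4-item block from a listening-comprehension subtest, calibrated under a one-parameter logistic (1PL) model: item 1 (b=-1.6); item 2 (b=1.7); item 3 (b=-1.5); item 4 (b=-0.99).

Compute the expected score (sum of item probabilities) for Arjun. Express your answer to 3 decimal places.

3.471

P(θ) = 1 / (1 + exp(−(θ − b)))
P_1 = 1/(1+e^{-3.6000}) = 0.9734
P_2 = 1/(1+e^{-0.3000}) = 0.5744
P_3 = 1/(1+e^{-3.5000}) = 0.9707
P_4 = 1/(1+e^{-2.9900}) = 0.9521
E[score] = 0.9734 + 0.5744 + 0.9707 + 0.9521 = 3.4707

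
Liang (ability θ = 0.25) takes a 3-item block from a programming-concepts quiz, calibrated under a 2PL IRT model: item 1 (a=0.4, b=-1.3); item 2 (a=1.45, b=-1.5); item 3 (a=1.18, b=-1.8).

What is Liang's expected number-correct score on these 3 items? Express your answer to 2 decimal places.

2.50

P(θ) = 1 / (1 + exp(−a(θ − b)))
P_1 = 1/(1+e^{-0.6200}) = 0.6502
P_2 = 1/(1+e^{-2.5375}) = 0.9267
P_3 = 1/(1+e^{-2.4190}) = 0.9183
E[score] = 0.6502 + 0.9267 + 0.9183 = 2.4952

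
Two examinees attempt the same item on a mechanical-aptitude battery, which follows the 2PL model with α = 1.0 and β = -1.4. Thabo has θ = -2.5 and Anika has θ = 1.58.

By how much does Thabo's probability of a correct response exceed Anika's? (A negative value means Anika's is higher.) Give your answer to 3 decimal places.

-0.702

P(θ) = 1 / (1 + exp(−α(θ − β)))
P(Thabo) = 0.2497  [exponent -1.1000]
P(Anika) = 0.9517  [exponent 2.9800]
Difference = 0.2497 − 0.9517 = -0.7019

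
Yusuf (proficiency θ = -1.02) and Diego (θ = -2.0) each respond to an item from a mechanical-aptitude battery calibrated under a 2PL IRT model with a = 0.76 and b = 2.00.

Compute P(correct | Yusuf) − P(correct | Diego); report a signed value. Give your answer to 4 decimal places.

0.0459

P(θ) = 1 / (1 + exp(−a(θ − b)))
P(Yusuf) = 0.0915  [exponent -2.2952]
P(Diego) = 0.0457  [exponent -3.0400]
Difference = 0.0915 − 0.0457 = 0.0459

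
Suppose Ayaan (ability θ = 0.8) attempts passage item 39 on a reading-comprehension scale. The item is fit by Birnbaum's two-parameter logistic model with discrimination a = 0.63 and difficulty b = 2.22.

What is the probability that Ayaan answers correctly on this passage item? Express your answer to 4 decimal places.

0.2902

P(θ) = 1 / (1 + exp(−a(θ − b)))
Exponent: 0.63 × (0.8 − 2.22) = -0.8946
1/(1 + e^{0.8946}) = 0.2902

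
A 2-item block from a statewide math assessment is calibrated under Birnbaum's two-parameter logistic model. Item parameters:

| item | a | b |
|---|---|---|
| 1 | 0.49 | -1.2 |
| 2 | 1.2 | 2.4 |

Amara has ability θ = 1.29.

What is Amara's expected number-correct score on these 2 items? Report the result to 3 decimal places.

P(θ) = 1 / (1 + exp(−a(θ − b)))
P_1 = 1/(1+e^{-1.2201}) = 0.7721
P_2 = 1/(1+e^{1.3320}) = 0.2088
E[score] = 0.7721 + 0.2088 = 0.9809

0.981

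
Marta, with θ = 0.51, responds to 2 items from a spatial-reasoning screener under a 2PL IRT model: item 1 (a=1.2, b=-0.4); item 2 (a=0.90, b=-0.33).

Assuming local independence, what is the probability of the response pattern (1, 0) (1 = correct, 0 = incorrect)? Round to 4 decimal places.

0.2392

P(θ) = 1 / (1 + exp(−a(θ − b)))
P_1 = 1/(1+e^{-1.0920}) = 0.7488
P_2 = 1/(1+e^{-0.7560}) = 0.6805
L = P_1 × (1−P_2) = 0.7488 × 0.3195 = 0.23924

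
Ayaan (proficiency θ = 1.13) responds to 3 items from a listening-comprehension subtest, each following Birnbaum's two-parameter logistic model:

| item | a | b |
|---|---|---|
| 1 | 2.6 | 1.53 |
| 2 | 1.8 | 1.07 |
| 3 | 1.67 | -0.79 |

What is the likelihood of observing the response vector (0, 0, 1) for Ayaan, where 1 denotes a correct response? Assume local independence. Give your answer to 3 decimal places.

P(θ) = 1 / (1 + exp(−a(θ − b)))
P_1 = 1/(1+e^{1.0400}) = 0.2611
P_2 = 1/(1+e^{-0.1080}) = 0.5270
P_3 = 1/(1+e^{-3.2064}) = 0.9611
L = (1−P_1) × (1−P_2) × P_3 = 0.7389 × 0.4730 × 0.9611 = 0.33589

0.336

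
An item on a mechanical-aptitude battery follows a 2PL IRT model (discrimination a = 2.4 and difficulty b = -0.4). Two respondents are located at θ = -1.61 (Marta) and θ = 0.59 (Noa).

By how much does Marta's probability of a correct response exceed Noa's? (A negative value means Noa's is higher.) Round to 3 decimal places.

-0.863

P(θ) = 1 / (1 + exp(−a(θ − b)))
P(Marta) = 0.0520  [exponent -2.9040]
P(Noa) = 0.9150  [exponent 2.3760]
Difference = 0.0520 − 0.9150 = -0.8630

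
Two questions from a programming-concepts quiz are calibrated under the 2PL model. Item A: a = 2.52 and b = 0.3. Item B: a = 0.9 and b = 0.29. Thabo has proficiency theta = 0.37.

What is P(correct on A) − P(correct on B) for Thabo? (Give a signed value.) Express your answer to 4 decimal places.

0.0260

P(theta) = 1 / (1 + exp(−a(theta − b)))
P_A = 0.5440
P_B = 0.5180
P_A − P_B = 0.0260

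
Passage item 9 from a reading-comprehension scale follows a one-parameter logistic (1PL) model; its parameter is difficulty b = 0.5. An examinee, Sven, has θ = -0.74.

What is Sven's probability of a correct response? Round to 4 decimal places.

P(θ) = 1 / (1 + exp(−(θ − b)))
Exponent: (-0.74 − 0.5) = -1.2400
1/(1 + e^{1.2400}) = 0.2244
P = 0.2244

0.2244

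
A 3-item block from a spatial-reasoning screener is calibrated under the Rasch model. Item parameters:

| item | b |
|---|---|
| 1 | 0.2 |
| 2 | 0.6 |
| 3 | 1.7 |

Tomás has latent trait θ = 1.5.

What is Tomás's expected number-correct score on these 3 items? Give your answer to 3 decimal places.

1.947

P(θ) = 1 / (1 + exp(−(θ − b)))
P_1 = 1/(1+e^{-1.3000}) = 0.7858
P_2 = 1/(1+e^{-0.9000}) = 0.7109
P_3 = 1/(1+e^{0.2000}) = 0.4502
E[score] = 0.7858 + 0.7109 + 0.4502 = 1.9470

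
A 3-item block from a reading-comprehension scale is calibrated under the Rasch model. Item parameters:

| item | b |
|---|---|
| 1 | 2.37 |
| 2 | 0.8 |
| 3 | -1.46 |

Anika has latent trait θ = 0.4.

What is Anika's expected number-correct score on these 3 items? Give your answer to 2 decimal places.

1.39

P(θ) = 1 / (1 + exp(−(θ − b)))
P_1 = 1/(1+e^{1.9700}) = 0.1224
P_2 = 1/(1+e^{0.4000}) = 0.4013
P_3 = 1/(1+e^{-1.8600}) = 0.8653
E[score] = 0.1224 + 0.4013 + 0.8653 = 1.3890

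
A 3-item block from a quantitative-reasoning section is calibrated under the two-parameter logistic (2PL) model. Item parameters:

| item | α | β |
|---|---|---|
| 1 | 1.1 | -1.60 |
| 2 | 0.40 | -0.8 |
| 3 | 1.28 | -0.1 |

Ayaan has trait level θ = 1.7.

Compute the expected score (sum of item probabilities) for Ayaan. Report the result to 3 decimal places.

P(θ) = 1 / (1 + exp(−α(θ − β)))
P_1 = 1/(1+e^{-3.6300}) = 0.9742
P_2 = 1/(1+e^{-1.0000}) = 0.7311
P_3 = 1/(1+e^{-2.3040}) = 0.9092
E[score] = 0.9742 + 0.7311 + 0.9092 = 2.6144

2.614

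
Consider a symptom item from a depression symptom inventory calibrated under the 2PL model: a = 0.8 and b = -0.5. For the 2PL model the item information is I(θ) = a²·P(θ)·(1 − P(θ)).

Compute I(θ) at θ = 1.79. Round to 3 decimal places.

0.076

P = 1/(1+e^{-1.8320}) = 0.8620
P(1−P) = 0.8620 × 0.1380 = 0.1190
I = a² × P(1−P) = 0.8² × 0.1190 = 0.07613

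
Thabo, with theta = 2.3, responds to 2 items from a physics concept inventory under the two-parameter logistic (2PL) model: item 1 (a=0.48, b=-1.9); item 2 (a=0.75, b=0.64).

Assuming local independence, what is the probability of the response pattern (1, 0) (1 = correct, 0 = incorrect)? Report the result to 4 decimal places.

0.1973

P(theta) = 1 / (1 + exp(−a(theta − b)))
P_1 = 1/(1+e^{-2.0160}) = 0.8825
P_2 = 1/(1+e^{-1.2450}) = 0.7764
L = P_1 × (1−P_2) = 0.8825 × 0.2236 = 0.19729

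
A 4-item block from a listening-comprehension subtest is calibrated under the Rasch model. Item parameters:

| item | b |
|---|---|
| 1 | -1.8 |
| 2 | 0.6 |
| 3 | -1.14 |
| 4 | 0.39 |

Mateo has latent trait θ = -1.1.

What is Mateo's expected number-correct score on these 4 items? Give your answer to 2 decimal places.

P(θ) = 1 / (1 + exp(−(θ − b)))
P_1 = 1/(1+e^{-0.7000}) = 0.6682
P_2 = 1/(1+e^{1.7000}) = 0.1545
P_3 = 1/(1+e^{-0.0400}) = 0.5100
P_4 = 1/(1+e^{1.4900}) = 0.1839
E[score] = 0.6682 + 0.1545 + 0.5100 + 0.1839 = 1.5166

1.52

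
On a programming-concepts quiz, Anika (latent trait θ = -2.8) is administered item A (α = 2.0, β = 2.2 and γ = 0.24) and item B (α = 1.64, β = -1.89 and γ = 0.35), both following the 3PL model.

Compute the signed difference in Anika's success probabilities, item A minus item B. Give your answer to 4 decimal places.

-0.2293

P(θ) = γ + (1 − γ) · 1 / (1 + exp(−α(θ − β)))
P_A = 0.2400
P_B = 0.4693
P_A − P_B = -0.2293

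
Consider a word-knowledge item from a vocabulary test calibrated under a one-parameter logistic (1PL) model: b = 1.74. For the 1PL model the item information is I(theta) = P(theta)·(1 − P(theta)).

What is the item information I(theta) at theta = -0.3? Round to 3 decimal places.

P = 1/(1+e^{2.0400}) = 0.1151
P(1−P) = 0.1151 × 0.8849 = 0.1018
I = P(1−P) = 0.10183

0.102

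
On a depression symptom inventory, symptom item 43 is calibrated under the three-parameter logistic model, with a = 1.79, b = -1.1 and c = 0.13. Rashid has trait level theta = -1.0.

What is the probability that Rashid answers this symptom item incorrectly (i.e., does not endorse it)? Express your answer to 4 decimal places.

0.3962

P(theta) = c + (1 − c) · 1 / (1 + exp(−a(theta − b)))
Exponent: 1.79 × (-1.0 − (-1.1)) = 0.1790
1/(1 + e^{-0.1790}) = 0.5446
P = 0.13 + 0.87 × 0.5446 = 0.6038
P(incorrect) = 1 − 0.6038 = 0.3962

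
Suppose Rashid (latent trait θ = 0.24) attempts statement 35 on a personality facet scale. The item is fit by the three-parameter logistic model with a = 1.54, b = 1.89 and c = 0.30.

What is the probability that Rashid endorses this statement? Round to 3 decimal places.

P(θ) = c + (1 − c) · 1 / (1 + exp(−a(θ − b)))
Exponent: 1.54 × (0.24 − 1.89) = -2.5410
1/(1 + e^{2.5410}) = 0.0730
P = 0.30 + 0.70 × 0.0730 = 0.3511

0.351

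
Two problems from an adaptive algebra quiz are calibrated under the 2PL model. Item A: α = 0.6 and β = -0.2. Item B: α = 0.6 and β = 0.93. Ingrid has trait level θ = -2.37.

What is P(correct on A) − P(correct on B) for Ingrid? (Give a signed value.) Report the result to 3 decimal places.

P(θ) = 1 / (1 + exp(−α(θ − β)))
P_A = 0.2138
P_B = 0.1213
P_A − P_B = 0.0925

0.093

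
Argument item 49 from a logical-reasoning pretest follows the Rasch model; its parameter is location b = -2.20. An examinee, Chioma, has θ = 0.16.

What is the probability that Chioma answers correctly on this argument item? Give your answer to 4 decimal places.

0.9137

P(θ) = 1 / (1 + exp(−(θ − b)))
Exponent: (0.16 − (-2.20)) = 2.3600
1/(1 + e^{-2.3600}) = 0.9137
P = 0.9137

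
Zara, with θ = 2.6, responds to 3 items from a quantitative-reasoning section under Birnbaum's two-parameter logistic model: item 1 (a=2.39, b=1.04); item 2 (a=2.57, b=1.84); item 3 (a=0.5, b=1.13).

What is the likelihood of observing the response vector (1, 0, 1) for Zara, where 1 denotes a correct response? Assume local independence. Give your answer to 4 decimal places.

P(θ) = 1 / (1 + exp(−a(θ − b)))
P_1 = 1/(1+e^{-3.7284}) = 0.9765
P_2 = 1/(1+e^{-1.9532}) = 0.8758
P_3 = 1/(1+e^{-0.7350}) = 0.6759
L = P_1 × (1−P_2) × P_3 = 0.9765 × 0.1242 × 0.6759 = 0.08198

0.0820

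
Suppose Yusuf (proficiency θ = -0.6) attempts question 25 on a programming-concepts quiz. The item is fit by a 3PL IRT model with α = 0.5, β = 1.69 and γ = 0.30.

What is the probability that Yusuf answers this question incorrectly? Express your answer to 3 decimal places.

0.531

P(θ) = γ + (1 − γ) · 1 / (1 + exp(−α(θ − β)))
Exponent: 0.5 × (-0.6 − 1.69) = -1.1450
1/(1 + e^{1.1450}) = 0.2414
P = 0.30 + 0.70 × 0.2414 = 0.4690
P(incorrect) = 1 − 0.4690 = 0.5310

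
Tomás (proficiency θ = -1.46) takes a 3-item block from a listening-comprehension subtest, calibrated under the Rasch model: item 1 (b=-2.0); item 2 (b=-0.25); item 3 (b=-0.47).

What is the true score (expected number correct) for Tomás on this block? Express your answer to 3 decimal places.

1.132

P(θ) = 1 / (1 + exp(−(θ − b)))
P_1 = 1/(1+e^{-0.5400}) = 0.6318
P_2 = 1/(1+e^{1.2100}) = 0.2297
P_3 = 1/(1+e^{0.9900}) = 0.2709
E[score] = 0.6318 + 0.2297 + 0.2709 = 1.1324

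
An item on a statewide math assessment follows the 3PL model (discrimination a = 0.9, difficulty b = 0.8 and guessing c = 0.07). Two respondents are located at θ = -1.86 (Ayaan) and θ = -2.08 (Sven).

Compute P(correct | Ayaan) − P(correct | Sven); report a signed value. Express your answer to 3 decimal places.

P(θ) = c + (1 − c) · 1 / (1 + exp(−a(θ − b)))
P(Ayaan) = 0.1478  [exponent -2.3940]
P(Sven) = 0.1348  [exponent -2.5920]
Difference = 0.1478 − 0.1348 = 0.0130

0.013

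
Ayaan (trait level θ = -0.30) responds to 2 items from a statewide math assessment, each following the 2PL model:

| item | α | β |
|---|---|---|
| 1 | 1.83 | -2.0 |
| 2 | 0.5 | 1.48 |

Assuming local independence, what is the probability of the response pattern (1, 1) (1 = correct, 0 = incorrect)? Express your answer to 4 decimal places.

0.2787

P(θ) = 1 / (1 + exp(−α(θ − β)))
P_1 = 1/(1+e^{-3.1110}) = 0.9573
P_2 = 1/(1+e^{0.8900}) = 0.2911
L = P_1 × P_2 = 0.9573 × 0.2911 = 0.27869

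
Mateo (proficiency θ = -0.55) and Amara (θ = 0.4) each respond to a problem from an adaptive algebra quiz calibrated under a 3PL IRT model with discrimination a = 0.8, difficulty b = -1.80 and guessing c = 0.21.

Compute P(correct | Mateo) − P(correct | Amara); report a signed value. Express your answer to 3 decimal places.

-0.096

P(θ) = c + (1 − c) · 1 / (1 + exp(−a(θ − b)))
P(Mateo) = 0.7875  [exponent 1.0000]
P(Amara) = 0.8840  [exponent 1.7600]
Difference = 0.7875 − 0.8840 = -0.0965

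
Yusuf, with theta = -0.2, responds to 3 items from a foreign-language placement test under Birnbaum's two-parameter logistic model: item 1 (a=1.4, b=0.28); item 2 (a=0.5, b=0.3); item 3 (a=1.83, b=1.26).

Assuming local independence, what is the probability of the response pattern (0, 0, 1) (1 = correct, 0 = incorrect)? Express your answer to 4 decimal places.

P(theta) = 1 / (1 + exp(−a(theta − b)))
P_1 = 1/(1+e^{0.6720}) = 0.3380
P_2 = 1/(1+e^{0.2500}) = 0.4378
P_3 = 1/(1+e^{2.6718}) = 0.0647
L = (1−P_1) × (1−P_2) × P_3 = 0.6620 × 0.5622 × 0.0647 = 0.02406

0.0241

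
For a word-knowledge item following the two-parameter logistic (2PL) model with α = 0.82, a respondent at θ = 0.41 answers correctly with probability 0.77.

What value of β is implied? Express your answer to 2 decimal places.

P(θ) = 1 / (1 + exp(−α(θ − β)))
logit(0.77) = ln(0.77/0.23) = 1.2083
β = θ − logit/(α) = 0.41 − 1.2083/0.8200 = -1.0636

-1.06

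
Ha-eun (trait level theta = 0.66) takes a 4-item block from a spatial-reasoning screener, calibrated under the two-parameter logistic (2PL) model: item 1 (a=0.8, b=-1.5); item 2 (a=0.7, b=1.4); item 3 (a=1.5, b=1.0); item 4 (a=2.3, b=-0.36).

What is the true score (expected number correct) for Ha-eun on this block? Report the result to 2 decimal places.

2.51

P(theta) = 1 / (1 + exp(−a(theta − b)))
P_1 = 1/(1+e^{-1.7280}) = 0.8492
P_2 = 1/(1+e^{0.5180}) = 0.3733
P_3 = 1/(1+e^{0.5100}) = 0.3752
P_4 = 1/(1+e^{-2.3460}) = 0.9126
E[score] = 0.8492 + 0.3733 + 0.3752 + 0.9126 = 2.5103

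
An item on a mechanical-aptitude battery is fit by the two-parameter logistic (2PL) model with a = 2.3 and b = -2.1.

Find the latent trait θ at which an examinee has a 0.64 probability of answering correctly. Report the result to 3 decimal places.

P(θ) = 1 / (1 + exp(−a(θ − b)))
logit = ln(0.6400/0.3600) = 0.5754
θ = b + logit/(a) = -2.1 + 0.5754/2.3000 = -1.8498

-1.850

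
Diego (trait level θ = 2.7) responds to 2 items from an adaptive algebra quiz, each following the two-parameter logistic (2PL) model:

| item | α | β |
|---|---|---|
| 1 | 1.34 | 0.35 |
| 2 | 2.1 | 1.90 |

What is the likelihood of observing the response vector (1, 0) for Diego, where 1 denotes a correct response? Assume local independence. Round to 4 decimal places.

P(θ) = 1 / (1 + exp(−α(θ − β)))
P_1 = 1/(1+e^{-3.1490}) = 0.9589
P_2 = 1/(1+e^{-1.6800}) = 0.8429
L = P_1 × (1−P_2) = 0.9589 × 0.1571 = 0.15063

0.1506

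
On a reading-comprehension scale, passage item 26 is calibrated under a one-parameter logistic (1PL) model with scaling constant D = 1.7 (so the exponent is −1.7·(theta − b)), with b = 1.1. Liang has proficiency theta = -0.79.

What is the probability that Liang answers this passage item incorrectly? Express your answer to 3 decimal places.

P(theta) = 1 / (1 + exp(−D·(theta − b)))
Exponent: 1.7 × (-0.79 − 1.1) = -3.2130
1/(1 + e^{3.2130}) = 0.0387
P = 0.0387
P(incorrect) = 1 − 0.0387 = 0.9613

0.961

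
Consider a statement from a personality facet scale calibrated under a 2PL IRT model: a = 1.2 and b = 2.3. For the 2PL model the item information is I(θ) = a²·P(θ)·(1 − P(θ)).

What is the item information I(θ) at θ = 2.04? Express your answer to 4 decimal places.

P = 1/(1+e^{0.3120}) = 0.4226
P(1−P) = 0.4226 × 0.5774 = 0.2440
I = a² × P(1−P) = 1.2² × 0.2440 = 0.35138

0.3514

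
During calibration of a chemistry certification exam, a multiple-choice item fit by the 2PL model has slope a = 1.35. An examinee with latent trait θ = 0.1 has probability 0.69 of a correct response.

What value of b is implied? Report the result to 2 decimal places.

P(θ) = 1 / (1 + exp(−a(θ − b)))
logit(0.69) = ln(0.69/0.31) = 0.8001
b = θ − logit/(a) = 0.1 − 0.8001/1.3500 = -0.4927

-0.49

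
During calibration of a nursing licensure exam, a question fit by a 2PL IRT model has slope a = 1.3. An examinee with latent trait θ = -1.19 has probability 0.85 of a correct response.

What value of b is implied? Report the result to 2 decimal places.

P(θ) = 1 / (1 + exp(−a(θ − b)))
logit(0.85) = ln(0.85/0.15) = 1.7346
b = θ − logit/(a) = -1.19 − 1.7346/1.3000 = -2.5243

-2.52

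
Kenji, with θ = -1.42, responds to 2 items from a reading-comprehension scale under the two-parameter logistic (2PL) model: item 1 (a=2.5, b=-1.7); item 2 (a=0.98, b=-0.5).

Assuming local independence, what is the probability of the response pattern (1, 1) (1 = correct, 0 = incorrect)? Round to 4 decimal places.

0.1929

P(θ) = 1 / (1 + exp(−a(θ − b)))
P_1 = 1/(1+e^{-0.7000}) = 0.6682
P_2 = 1/(1+e^{0.9016}) = 0.2887
L = P_1 × P_2 = 0.6682 × 0.2887 = 0.19292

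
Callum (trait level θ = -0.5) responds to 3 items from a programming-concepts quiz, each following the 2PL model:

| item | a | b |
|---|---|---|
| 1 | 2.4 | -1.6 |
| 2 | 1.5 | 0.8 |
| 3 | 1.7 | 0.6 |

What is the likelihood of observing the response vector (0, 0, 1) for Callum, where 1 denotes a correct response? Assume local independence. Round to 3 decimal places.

P(θ) = 1 / (1 + exp(−a(θ − b)))
P_1 = 1/(1+e^{-2.6400}) = 0.9334
P_2 = 1/(1+e^{1.9500}) = 0.1246
P_3 = 1/(1+e^{1.8700}) = 0.1335
L = (1−P_1) × (1−P_2) × P_3 = 0.0666 × 0.8754 × 0.1335 = 0.00779

0.008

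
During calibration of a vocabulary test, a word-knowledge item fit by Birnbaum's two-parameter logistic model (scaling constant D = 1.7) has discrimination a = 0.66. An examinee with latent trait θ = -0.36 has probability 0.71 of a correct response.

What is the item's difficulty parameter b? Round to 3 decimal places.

-1.158

P(θ) = 1 / (1 + exp(−D·a(θ − b)))
logit(0.71) = ln(0.71/0.29) = 0.8954
b = θ − logit/(1.7·a) = -0.36 − 0.8954/1.1220 = -1.1580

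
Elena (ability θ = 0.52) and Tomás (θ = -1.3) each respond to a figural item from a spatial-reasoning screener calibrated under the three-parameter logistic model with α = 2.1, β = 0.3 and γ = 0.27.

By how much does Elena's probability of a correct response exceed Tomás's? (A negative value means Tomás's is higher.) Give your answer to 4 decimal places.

P(θ) = γ + (1 − γ) · 1 / (1 + exp(−α(θ − β)))
P(Elena) = 0.7178  [exponent 0.4620]
P(Tomás) = 0.2945  [exponent -3.3600]
Difference = 0.7178 − 0.2945 = 0.4233

0.4233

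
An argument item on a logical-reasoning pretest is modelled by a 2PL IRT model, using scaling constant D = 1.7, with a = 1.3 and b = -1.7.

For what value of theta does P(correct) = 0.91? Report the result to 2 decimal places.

P(theta) = 1 / (1 + exp(−D·a(theta − b)))
logit = ln(0.9100/0.0900) = 2.3136
theta = b + logit/(1.7·a) = -1.7 + 2.3136/2.2100 = -0.6531

-0.65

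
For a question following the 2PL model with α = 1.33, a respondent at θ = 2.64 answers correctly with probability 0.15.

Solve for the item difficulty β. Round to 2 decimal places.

P(θ) = 1 / (1 + exp(−α(θ − β)))
logit(0.15) = ln(0.15/0.85) = -1.7346
β = θ − logit/(α) = 2.64 − (-1.7346)/1.3300 = 3.9442

3.94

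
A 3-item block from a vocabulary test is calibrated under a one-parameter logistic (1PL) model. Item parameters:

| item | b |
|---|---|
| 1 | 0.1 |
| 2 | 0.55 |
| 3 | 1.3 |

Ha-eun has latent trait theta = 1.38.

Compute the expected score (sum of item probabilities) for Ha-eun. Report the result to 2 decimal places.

P(theta) = 1 / (1 + exp(−(theta − b)))
P_1 = 1/(1+e^{-1.2800}) = 0.7824
P_2 = 1/(1+e^{-0.8300}) = 0.6964
P_3 = 1/(1+e^{-0.0800}) = 0.5200
E[score] = 0.7824 + 0.6964 + 0.5200 = 1.9988

2.00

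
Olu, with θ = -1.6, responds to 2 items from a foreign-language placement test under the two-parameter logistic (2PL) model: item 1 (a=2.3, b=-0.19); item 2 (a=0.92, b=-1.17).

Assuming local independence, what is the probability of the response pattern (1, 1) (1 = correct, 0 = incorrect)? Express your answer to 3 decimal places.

0.015

P(θ) = 1 / (1 + exp(−a(θ − b)))
P_1 = 1/(1+e^{3.2430}) = 0.0376
P_2 = 1/(1+e^{0.3956}) = 0.4024
L = P_1 × P_2 = 0.0376 × 0.4024 = 0.01512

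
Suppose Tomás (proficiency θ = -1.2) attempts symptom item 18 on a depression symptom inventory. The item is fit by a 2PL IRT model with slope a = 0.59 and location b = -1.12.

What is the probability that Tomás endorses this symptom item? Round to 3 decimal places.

P(θ) = 1 / (1 + exp(−a(θ − b)))
Exponent: 0.59 × (-1.2 − (-1.12)) = -0.0472
1/(1 + e^{0.0472}) = 0.4882

0.488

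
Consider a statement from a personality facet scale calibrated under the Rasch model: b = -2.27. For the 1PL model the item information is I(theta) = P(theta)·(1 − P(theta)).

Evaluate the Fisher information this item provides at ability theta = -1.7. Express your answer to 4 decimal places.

0.2307

P = 1/(1+e^{-0.5700}) = 0.6388
P(1−P) = 0.6388 × 0.3612 = 0.2307
I = P(1−P) = 0.23074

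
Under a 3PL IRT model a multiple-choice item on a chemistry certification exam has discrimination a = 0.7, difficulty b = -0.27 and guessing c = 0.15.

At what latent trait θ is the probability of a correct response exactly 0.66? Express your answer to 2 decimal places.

P(θ) = c + (1 − c) · 1 / (1 + exp(−a(θ − b)))
Remove guessing floor: (0.66 − 0.15)/(1 − 0.15) = 0.6000
logit = ln(0.6000/0.4000) = 0.4055
θ = b + logit/(a) = -0.27 + 0.4055/0.7000 = 0.3092

0.31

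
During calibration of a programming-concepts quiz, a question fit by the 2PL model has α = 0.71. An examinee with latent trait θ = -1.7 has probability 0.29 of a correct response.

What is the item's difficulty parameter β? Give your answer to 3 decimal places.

P(θ) = 1 / (1 + exp(−α(θ − β)))
logit(0.29) = ln(0.29/0.71) = -0.8954
β = θ − logit/(α) = -1.7 − (-0.8954)/0.7100 = -0.4389

-0.439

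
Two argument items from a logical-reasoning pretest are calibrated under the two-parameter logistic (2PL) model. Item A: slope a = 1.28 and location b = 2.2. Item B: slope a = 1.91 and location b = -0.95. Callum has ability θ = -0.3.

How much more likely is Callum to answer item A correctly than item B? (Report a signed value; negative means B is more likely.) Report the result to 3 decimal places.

-0.737

P(θ) = 1 / (1 + exp(−a(θ − b)))
P_A = 0.0392
P_B = 0.7758
P_A − P_B = -0.7367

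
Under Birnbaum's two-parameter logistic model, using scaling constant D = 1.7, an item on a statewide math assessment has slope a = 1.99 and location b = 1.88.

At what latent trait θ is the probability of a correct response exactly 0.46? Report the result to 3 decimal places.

1.833

P(θ) = 1 / (1 + exp(−D·a(θ − b)))
logit = ln(0.4600/0.5400) = -0.1603
θ = b + logit/(1.7·a) = 1.88 + (-0.1603)/3.3830 = 1.8326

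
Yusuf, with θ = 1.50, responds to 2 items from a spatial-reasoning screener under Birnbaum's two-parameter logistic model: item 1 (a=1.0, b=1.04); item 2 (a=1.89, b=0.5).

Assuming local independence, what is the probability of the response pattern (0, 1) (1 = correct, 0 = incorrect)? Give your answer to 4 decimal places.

0.3362

P(θ) = 1 / (1 + exp(−a(θ − b)))
P_1 = 1/(1+e^{-0.4600}) = 0.6130
P_2 = 1/(1+e^{-1.8900}) = 0.8688
L = (1−P_1) × P_2 = 0.3870 × 0.8688 = 0.33620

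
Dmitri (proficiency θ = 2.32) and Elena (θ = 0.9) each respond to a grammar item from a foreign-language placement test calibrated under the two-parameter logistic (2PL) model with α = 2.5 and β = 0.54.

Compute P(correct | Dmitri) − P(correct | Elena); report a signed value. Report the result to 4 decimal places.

P(θ) = 1 / (1 + exp(−α(θ − β)))
P(Dmitri) = 0.9885  [exponent 4.4500]
P(Elena) = 0.7109  [exponent 0.9000]
Difference = 0.9885 − 0.7109 = 0.2775

0.2775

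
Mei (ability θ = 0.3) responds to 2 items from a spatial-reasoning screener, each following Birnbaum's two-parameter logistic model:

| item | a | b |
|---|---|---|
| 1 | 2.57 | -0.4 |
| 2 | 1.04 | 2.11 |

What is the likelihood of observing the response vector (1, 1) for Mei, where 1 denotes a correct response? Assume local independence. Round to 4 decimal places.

P(θ) = 1 / (1 + exp(−a(θ − b)))
P_1 = 1/(1+e^{-1.7990}) = 0.8580
P_2 = 1/(1+e^{1.8824}) = 0.1321
L = P_1 × P_2 = 0.8580 × 0.1321 = 0.11336

0.1134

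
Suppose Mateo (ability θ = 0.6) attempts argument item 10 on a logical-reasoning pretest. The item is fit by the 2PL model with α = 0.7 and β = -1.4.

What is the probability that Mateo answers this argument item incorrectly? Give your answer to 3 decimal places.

0.198

P(θ) = 1 / (1 + exp(−α(θ − β)))
Exponent: 0.7 × (0.6 − (-1.4)) = 1.4000
1/(1 + e^{-1.4000}) = 0.8022
P(incorrect) = 1 − 0.8022 = 0.1978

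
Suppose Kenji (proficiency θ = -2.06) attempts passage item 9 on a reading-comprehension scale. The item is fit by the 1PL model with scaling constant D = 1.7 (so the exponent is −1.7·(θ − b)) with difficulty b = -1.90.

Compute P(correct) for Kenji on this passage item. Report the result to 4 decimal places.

0.4324

P(θ) = 1 / (1 + exp(−D·(θ − b)))
Exponent: 1.7 × (-2.06 − (-1.90)) = -0.2720
1/(1 + e^{0.2720}) = 0.4324
P = 0.4324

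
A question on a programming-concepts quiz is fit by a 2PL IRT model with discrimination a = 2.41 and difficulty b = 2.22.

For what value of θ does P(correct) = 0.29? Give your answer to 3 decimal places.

P(θ) = 1 / (1 + exp(−a(θ − b)))
logit = ln(0.2900/0.7100) = -0.8954
θ = b + logit/(a) = 2.22 + (-0.8954)/2.4100 = 1.8485

1.848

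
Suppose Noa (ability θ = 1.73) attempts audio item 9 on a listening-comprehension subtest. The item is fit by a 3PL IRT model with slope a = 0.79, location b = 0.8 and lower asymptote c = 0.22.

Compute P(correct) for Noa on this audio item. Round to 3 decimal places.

P(θ) = c + (1 − c) · 1 / (1 + exp(−a(θ − b)))
Exponent: 0.79 × (1.73 − 0.8) = 0.7347
1/(1 + e^{-0.7347}) = 0.6758
P = 0.22 + 0.78 × 0.6758 = 0.7472

0.747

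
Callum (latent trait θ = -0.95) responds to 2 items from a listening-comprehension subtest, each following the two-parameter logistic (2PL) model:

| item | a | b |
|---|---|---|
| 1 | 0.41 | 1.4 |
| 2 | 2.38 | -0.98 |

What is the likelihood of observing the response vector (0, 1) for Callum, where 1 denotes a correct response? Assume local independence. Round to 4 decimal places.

0.3748

P(θ) = 1 / (1 + exp(−a(θ − b)))
P_1 = 1/(1+e^{0.9635}) = 0.2762
P_2 = 1/(1+e^{-0.0714}) = 0.5178
L = (1−P_1) × P_2 = 0.7238 × 0.5178 = 0.37483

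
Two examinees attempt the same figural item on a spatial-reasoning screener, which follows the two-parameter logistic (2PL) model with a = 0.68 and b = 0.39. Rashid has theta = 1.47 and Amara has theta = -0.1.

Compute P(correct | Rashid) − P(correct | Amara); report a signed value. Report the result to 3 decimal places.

P(theta) = 1 / (1 + exp(−a(theta − b)))
P(Rashid) = 0.6758  [exponent 0.7344]
P(Amara) = 0.4175  [exponent -0.3332]
Difference = 0.6758 − 0.4175 = 0.2583

0.258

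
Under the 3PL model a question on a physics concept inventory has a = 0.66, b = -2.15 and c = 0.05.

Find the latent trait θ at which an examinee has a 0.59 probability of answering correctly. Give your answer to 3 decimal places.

P(θ) = c + (1 − c) · 1 / (1 + exp(−a(θ − b)))
Remove guessing floor: (0.59 − 0.05)/(1 − 0.05) = 0.5684
logit = ln(0.5684/0.4316) = 0.2754
θ = b + logit/(a) = -2.15 + 0.2754/0.6600 = -1.7327

-1.733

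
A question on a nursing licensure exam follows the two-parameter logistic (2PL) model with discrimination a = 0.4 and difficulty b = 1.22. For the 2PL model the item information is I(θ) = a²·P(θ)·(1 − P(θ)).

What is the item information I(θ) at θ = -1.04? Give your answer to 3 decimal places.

0.033

P = 1/(1+e^{0.9040}) = 0.2882
P(1−P) = 0.2882 × 0.7118 = 0.2052
I = a² × P(1−P) = 0.4² × 0.2052 = 0.03282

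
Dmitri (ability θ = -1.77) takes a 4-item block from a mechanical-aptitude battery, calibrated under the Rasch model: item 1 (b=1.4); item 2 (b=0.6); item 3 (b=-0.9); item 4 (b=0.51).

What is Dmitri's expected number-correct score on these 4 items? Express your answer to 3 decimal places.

0.514

P(θ) = 1 / (1 + exp(−(θ − b)))
P_1 = 1/(1+e^{3.1700}) = 0.0403
P_2 = 1/(1+e^{2.3700}) = 0.0855
P_3 = 1/(1+e^{0.8700}) = 0.2953
P_4 = 1/(1+e^{2.2800}) = 0.0928
E[score] = 0.0403 + 0.0855 + 0.2953 + 0.0928 = 0.5138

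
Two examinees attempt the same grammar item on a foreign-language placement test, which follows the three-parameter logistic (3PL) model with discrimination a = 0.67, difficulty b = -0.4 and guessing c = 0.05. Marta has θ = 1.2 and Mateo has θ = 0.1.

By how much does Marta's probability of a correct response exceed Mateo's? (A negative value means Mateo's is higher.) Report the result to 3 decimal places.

P(θ) = c + (1 − c) · 1 / (1 + exp(−a(θ − b)))
P(Marta) = 0.7577  [exponent 1.0720]
P(Mateo) = 0.6038  [exponent 0.3350]
Difference = 0.7577 − 0.6038 = 0.1539

0.154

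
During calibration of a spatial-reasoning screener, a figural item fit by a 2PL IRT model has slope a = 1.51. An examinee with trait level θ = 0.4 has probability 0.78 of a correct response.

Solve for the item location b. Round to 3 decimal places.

-0.438

P(θ) = 1 / (1 + exp(−a(θ − b)))
logit(0.78) = ln(0.78/0.22) = 1.2657
b = θ − logit/(a) = 0.4 − 1.2657/1.5100 = -0.4382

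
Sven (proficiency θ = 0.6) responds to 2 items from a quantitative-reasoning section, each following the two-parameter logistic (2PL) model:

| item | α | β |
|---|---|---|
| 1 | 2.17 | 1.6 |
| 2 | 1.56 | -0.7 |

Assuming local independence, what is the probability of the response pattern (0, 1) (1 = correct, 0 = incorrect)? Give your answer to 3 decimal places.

0.793

P(θ) = 1 / (1 + exp(−α(θ − β)))
P_1 = 1/(1+e^{2.1700}) = 0.1025
P_2 = 1/(1+e^{-2.0280}) = 0.8837
L = (1−P_1) × P_2 = 0.8975 × 0.8837 = 0.79315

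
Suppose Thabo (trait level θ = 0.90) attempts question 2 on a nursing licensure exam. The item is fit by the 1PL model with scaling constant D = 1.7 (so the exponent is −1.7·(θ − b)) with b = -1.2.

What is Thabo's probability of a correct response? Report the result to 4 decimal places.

0.9726

P(θ) = 1 / (1 + exp(−D·(θ − b)))
Exponent: 1.7 × (0.90 − (-1.2)) = 3.5700
1/(1 + e^{-3.5700}) = 0.9726
P = 0.9726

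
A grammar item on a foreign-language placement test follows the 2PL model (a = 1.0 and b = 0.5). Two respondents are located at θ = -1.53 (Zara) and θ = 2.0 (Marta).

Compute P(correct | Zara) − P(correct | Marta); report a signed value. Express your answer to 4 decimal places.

P(θ) = 1 / (1 + exp(−a(θ − b)))
P(Zara) = 0.1161  [exponent -2.0300]
P(Marta) = 0.8176  [exponent 1.5000]
Difference = 0.1161 − 0.8176 = -0.7015

-0.7015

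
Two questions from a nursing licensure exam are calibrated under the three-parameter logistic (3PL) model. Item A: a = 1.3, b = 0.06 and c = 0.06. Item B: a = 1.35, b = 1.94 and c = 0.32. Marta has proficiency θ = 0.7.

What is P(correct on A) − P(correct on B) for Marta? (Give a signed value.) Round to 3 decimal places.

P(θ) = c + (1 − c) · 1 / (1 + exp(−a(θ − b)))
P_A = 0.7150
P_B = 0.4274
P_A − P_B = 0.2876

0.288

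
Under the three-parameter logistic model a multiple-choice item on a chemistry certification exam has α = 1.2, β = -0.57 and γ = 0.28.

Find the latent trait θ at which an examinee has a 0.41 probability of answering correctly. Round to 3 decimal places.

-1.830

P(θ) = γ + (1 − γ) · 1 / (1 + exp(−α(θ − β)))
Remove guessing floor: (0.41 − 0.28)/(1 − 0.28) = 0.1806
logit = ln(0.1806/0.8194) = -1.5126
θ = β + logit/(α) = -0.57 + (-1.5126)/1.2000 = -1.8305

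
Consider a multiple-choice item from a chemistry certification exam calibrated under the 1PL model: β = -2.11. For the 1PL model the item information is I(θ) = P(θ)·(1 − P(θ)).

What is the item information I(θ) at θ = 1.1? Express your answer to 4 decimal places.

0.0373

P = 1/(1+e^{-3.2100}) = 0.9612
P(1−P) = 0.9612 × 0.0388 = 0.0373
I = P(1−P) = 0.03729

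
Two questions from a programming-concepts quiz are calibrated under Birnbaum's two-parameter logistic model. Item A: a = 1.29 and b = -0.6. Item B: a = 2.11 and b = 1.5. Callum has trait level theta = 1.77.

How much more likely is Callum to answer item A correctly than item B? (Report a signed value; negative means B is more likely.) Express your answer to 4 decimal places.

P(theta) = 1 / (1 + exp(−a(theta − b)))
P_A = 0.9551
P_B = 0.6387
P_A − P_B = 0.3164

0.3164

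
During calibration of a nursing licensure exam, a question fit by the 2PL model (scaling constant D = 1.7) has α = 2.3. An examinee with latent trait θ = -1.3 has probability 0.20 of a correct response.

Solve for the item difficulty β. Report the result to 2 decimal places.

-0.95

P(θ) = 1 / (1 + exp(−D·α(θ − β)))
logit(0.20) = ln(0.20/0.80) = -1.3863
β = θ − logit/(1.7·α) = -1.3 − (-1.3863)/3.9100 = -0.9454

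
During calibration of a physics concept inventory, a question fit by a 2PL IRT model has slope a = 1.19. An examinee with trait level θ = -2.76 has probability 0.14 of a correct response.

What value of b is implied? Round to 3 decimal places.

P(θ) = 1 / (1 + exp(−a(θ − b)))
logit(0.14) = ln(0.14/0.86) = -1.8153
b = θ − logit/(a) = -2.76 − (-1.8153)/1.1900 = -1.2345

-1.235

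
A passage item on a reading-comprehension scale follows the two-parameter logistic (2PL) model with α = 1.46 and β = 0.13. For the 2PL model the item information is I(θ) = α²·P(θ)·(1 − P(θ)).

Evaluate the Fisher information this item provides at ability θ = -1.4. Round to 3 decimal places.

P = 1/(1+e^{2.2338}) = 0.0968
P(1−P) = 0.0968 × 0.9032 = 0.0874
I = α² × P(1−P) = 1.46² × 0.0874 = 0.18629

0.186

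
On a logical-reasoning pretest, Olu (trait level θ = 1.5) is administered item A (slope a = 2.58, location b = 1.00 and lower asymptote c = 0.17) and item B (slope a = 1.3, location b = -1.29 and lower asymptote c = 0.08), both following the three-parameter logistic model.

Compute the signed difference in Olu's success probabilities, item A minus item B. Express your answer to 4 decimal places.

P(θ) = c + (1 − c) · 1 / (1 + exp(−a(θ − b)))
P_A = 0.8208
P_B = 0.9762
P_A − P_B = -0.1553

-0.1553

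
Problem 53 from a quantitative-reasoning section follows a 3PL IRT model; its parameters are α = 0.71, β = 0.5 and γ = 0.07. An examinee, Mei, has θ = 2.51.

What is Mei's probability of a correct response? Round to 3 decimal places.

P(θ) = γ + (1 − γ) · 1 / (1 + exp(−α(θ − β)))
Exponent: 0.71 × (2.51 − 0.5) = 1.4271
1/(1 + e^{-1.4271}) = 0.8064
P = 0.07 + 0.93 × 0.8064 = 0.8200

0.820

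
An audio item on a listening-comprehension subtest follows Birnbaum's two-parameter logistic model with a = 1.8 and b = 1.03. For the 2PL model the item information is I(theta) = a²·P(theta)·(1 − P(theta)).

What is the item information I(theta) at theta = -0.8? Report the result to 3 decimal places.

0.112

P = 1/(1+e^{3.2940}) = 0.0358
P(1−P) = 0.0358 × 0.9642 = 0.0345
I = a² × P(1−P) = 1.8² × 0.0345 = 0.11177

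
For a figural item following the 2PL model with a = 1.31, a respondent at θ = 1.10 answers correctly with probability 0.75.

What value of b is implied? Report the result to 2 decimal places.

0.26

P(θ) = 1 / (1 + exp(−a(θ − b)))
logit(0.75) = ln(0.75/0.25) = 1.0986
b = θ − logit/(a) = 1.10 − 1.0986/1.3100 = 0.2614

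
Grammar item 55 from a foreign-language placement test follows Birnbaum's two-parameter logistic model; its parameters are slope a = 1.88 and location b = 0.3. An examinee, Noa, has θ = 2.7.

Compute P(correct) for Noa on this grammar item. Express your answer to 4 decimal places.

0.9891

P(θ) = 1 / (1 + exp(−a(θ − b)))
Exponent: 1.88 × (2.7 − 0.3) = 4.5120
1/(1 + e^{-4.5120}) = 0.9891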